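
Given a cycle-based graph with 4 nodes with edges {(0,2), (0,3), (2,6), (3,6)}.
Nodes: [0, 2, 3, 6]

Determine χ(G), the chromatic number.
χ(G) = 2

Clique number ω(G) = 2 (lower bound: χ ≥ ω).
The graph is bipartite (no odd cycle), so 2 colors suffice: χ(G) = 2.
A valid 2-coloring: color 1: [2, 3]; color 2: [0, 6].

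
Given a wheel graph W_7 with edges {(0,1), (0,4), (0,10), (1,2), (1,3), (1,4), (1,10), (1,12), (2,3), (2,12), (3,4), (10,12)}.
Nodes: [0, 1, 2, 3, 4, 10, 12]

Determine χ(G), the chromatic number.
χ(G) = 3

Clique number ω(G) = 3 (lower bound: χ ≥ ω).
The clique on [0, 1, 10] has size 3, forcing χ ≥ 3, and the coloring below uses 3 colors, so χ(G) = 3.
A valid 3-coloring: color 1: [1]; color 2: [0, 3, 12]; color 3: [2, 4, 10].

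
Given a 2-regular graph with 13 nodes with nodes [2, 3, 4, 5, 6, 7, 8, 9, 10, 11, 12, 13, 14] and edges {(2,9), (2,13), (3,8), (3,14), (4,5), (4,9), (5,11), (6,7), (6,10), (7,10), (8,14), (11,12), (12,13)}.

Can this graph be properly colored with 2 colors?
The clique on vertices [3, 8, 14] has size 3 > 2, so it alone needs 3 colors.

No, G is not 2-colorable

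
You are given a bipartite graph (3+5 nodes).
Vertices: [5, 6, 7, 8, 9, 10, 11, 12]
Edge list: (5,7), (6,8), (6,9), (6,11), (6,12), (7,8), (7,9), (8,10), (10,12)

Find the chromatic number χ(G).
χ(G) = 2

Clique number ω(G) = 2 (lower bound: χ ≥ ω).
The graph is bipartite (no odd cycle), so 2 colors suffice: χ(G) = 2.
A valid 2-coloring: color 1: [6, 7, 10]; color 2: [5, 8, 9, 11, 12].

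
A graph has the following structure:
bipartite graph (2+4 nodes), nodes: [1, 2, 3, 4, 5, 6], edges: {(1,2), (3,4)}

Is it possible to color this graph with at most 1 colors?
Edge (1,2) forces its endpoints to differ, so 1 color is not enough.

No, G is not 1-colorable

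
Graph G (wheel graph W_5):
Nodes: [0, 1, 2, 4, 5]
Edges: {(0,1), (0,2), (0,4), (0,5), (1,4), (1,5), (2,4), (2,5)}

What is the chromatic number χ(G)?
Clique number ω(G) = 3 (lower bound: χ ≥ ω).
The clique on [0, 1, 4] has size 3, forcing χ ≥ 3, and the coloring below uses 3 colors, so χ(G) = 3.
A valid 3-coloring: color 1: [0]; color 2: [1, 2]; color 3: [4, 5].

χ(G) = 3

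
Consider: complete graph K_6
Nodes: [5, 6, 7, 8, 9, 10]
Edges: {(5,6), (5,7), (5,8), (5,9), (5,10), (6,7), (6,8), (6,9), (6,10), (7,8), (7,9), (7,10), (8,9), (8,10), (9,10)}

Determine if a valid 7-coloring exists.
A valid 7-coloring: color 1: [6]; color 2: [10]; color 3: [8]; color 4: [9]; color 5: [7]; color 6: [5].
(χ(G) = 6 ≤ 7.)

Yes, G is 7-colorable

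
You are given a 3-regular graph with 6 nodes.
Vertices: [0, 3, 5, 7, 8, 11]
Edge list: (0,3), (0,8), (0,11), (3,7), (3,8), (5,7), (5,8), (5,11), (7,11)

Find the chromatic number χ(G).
χ(G) = 3

Clique number ω(G) = 3 (lower bound: χ ≥ ω).
The clique on [0, 3, 8] has size 3, forcing χ ≥ 3, and the coloring below uses 3 colors, so χ(G) = 3.
A valid 3-coloring: color 1: [8, 11]; color 2: [0, 7]; color 3: [3, 5].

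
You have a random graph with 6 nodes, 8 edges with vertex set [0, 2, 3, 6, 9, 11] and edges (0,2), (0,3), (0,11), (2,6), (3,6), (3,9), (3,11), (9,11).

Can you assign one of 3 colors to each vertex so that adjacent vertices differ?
Yes, G is 3-colorable

A valid 3-coloring: color 1: [2, 3]; color 2: [0, 6, 9]; color 3: [11].
(χ(G) = 3 ≤ 3.)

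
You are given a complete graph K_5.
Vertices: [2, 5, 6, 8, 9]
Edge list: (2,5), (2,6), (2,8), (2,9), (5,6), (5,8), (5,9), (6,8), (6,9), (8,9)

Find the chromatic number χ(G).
Clique number ω(G) = 5 (lower bound: χ ≥ ω).
The clique on [2, 5, 6, 8, 9] has size 5, forcing χ ≥ 5, and the coloring below uses 5 colors, so χ(G) = 5.
A valid 5-coloring: color 1: [6]; color 2: [5]; color 3: [8]; color 4: [9]; color 5: [2].

χ(G) = 5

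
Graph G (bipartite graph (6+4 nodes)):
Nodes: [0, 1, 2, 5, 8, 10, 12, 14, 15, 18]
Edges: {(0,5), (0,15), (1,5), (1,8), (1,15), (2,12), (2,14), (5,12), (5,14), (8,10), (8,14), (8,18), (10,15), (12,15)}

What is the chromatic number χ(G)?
Clique number ω(G) = 2 (lower bound: χ ≥ ω).
The graph is bipartite (no odd cycle), so 2 colors suffice: χ(G) = 2.
A valid 2-coloring: color 1: [2, 5, 8, 15]; color 2: [0, 1, 10, 12, 14, 18].

χ(G) = 2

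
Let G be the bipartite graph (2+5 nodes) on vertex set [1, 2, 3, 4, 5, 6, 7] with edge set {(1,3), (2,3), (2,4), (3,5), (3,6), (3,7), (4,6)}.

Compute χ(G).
Clique number ω(G) = 2 (lower bound: χ ≥ ω).
The graph is bipartite (no odd cycle), so 2 colors suffice: χ(G) = 2.
A valid 2-coloring: color 1: [3, 4]; color 2: [1, 2, 5, 6, 7].

χ(G) = 2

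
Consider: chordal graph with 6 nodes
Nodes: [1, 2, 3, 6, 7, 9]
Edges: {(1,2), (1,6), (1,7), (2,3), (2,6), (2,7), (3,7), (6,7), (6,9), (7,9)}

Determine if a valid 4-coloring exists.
Yes, G is 4-colorable

A valid 4-coloring: color 1: [7]; color 2: [3, 6]; color 3: [2, 9]; color 4: [1].
(χ(G) = 4 ≤ 4.)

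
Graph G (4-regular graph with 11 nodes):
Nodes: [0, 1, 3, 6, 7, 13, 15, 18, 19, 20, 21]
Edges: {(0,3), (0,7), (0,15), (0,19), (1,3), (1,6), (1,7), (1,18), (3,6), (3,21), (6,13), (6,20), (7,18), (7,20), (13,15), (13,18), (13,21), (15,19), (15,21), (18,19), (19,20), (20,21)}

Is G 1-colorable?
No, G is not 1-colorable

The clique on vertices [0, 15, 19] has size 3 > 1, so it alone needs 3 colors.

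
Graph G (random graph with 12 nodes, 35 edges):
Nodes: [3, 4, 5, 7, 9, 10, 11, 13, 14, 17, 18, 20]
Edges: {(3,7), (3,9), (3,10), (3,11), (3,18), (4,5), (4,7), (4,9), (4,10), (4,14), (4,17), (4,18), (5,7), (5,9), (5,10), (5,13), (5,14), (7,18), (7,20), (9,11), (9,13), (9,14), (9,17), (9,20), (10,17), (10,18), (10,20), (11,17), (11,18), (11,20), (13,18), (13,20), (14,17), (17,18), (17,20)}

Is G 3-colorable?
The clique on vertices [9, 11, 17, 20] has size 4 > 3, so it alone needs 4 colors.

No, G is not 3-colorable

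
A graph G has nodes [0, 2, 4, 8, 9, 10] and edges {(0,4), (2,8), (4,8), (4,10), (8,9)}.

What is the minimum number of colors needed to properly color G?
Clique number ω(G) = 2 (lower bound: χ ≥ ω).
The graph is bipartite (no odd cycle), so 2 colors suffice: χ(G) = 2.
A valid 2-coloring: color 1: [0, 8, 10]; color 2: [2, 4, 9].

χ(G) = 2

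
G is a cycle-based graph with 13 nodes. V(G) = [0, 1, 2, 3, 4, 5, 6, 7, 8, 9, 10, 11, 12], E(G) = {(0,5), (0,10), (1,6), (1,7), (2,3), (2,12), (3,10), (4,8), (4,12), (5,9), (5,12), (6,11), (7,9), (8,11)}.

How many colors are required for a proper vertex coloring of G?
Clique number ω(G) = 2 (lower bound: χ ≥ ω).
Odd cycle [4, 8, 11, 6, 1, 7, 9, 5, 12] needs 3 colors (χ ≥ 3).
The coloring below uses 3 colors, so χ(G) = 3.
A valid 3-coloring: color 1: [0, 3, 6, 7, 8, 12]; color 2: [1, 2, 4, 5, 10, 11]; color 3: [9].

χ(G) = 3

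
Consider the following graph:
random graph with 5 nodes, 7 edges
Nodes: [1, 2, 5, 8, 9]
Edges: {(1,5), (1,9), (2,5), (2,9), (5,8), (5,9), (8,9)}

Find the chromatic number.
χ(G) = 3

Clique number ω(G) = 3 (lower bound: χ ≥ ω).
The clique on [5, 8, 9] has size 3, forcing χ ≥ 3, and the coloring below uses 3 colors, so χ(G) = 3.
A valid 3-coloring: color 1: [9]; color 2: [5]; color 3: [1, 2, 8].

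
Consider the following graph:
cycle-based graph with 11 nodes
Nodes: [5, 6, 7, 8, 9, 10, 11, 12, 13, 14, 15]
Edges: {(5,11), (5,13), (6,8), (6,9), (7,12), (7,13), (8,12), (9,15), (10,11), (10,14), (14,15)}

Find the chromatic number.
Clique number ω(G) = 2 (lower bound: χ ≥ ω).
Odd cycle [5, 11, 10, 14, 15, 9, 6, 8, 12, 7, 13] needs 3 colors (χ ≥ 3).
The coloring below uses 3 colors, so χ(G) = 3.
A valid 3-coloring: color 1: [5, 6, 7, 10, 15]; color 2: [8, 9, 11, 13, 14]; color 3: [12].

χ(G) = 3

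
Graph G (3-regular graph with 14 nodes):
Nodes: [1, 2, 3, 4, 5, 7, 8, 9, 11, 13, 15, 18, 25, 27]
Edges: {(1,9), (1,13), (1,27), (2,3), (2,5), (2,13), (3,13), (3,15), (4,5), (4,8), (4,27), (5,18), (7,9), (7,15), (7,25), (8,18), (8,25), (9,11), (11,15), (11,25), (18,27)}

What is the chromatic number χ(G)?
Clique number ω(G) = 3 (lower bound: χ ≥ ω).
The clique on [2, 3, 13] has size 3, forcing χ ≥ 3, and the coloring below uses 3 colors, so χ(G) = 3.
A valid 3-coloring: color 1: [2, 4, 9, 15, 18, 25]; color 2: [1, 3, 5, 7, 8, 11]; color 3: [13, 27].

χ(G) = 3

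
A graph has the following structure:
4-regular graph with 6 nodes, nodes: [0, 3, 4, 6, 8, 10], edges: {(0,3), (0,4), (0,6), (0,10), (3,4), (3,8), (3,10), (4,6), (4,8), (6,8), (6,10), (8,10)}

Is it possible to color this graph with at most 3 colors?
A valid 3-coloring: color 1: [3, 6]; color 2: [0, 8]; color 3: [4, 10].
(χ(G) = 3 ≤ 3.)

Yes, G is 3-colorable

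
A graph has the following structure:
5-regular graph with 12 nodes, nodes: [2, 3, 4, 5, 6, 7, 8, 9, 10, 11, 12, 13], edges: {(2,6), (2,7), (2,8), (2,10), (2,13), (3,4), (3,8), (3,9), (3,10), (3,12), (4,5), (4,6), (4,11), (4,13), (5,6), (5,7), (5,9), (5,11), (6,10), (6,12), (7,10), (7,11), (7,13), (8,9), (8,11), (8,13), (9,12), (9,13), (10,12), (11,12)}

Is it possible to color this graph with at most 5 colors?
Yes, G is 5-colorable

A valid 5-coloring: color 1: [2, 9, 11]; color 2: [3, 6, 13]; color 3: [4, 7, 8, 12]; color 4: [5, 10].
(χ(G) = 4 ≤ 5.)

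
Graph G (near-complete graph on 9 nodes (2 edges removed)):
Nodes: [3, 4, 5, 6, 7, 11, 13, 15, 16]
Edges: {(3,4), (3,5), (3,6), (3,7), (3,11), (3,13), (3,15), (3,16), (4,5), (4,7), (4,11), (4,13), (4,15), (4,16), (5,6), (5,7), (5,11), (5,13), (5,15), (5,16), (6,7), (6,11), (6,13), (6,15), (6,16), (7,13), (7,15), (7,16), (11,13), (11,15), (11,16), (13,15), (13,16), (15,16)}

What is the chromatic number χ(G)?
Clique number ω(G) = 7 (lower bound: χ ≥ ω).
The clique on [3, 4, 5, 11, 13, 15, 16] has size 7, forcing χ ≥ 7, and the coloring below uses 7 colors, so χ(G) = 7.
A valid 7-coloring: color 1: [3]; color 2: [16]; color 3: [5]; color 4: [15]; color 5: [13]; color 6: [4, 6]; color 7: [7, 11].

χ(G) = 7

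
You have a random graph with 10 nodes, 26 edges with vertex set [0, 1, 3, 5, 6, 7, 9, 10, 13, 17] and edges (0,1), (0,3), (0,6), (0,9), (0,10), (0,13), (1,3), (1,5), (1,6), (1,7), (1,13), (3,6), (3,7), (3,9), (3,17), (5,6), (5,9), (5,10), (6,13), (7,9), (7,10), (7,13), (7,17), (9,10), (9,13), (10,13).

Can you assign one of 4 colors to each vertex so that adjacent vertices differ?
Yes, G is 4-colorable

A valid 4-coloring: color 1: [3, 5, 13]; color 2: [6, 9, 17]; color 3: [0, 7]; color 4: [1, 10].
(χ(G) = 4 ≤ 4.)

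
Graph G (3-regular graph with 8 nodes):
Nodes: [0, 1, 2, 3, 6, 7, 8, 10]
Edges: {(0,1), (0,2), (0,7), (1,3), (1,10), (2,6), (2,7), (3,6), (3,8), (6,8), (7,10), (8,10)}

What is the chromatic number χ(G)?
χ(G) = 3

Clique number ω(G) = 3 (lower bound: χ ≥ ω).
The clique on [0, 2, 7] has size 3, forcing χ ≥ 3, and the coloring below uses 3 colors, so χ(G) = 3.
A valid 3-coloring: color 1: [0, 3, 10]; color 2: [1, 6, 7]; color 3: [2, 8].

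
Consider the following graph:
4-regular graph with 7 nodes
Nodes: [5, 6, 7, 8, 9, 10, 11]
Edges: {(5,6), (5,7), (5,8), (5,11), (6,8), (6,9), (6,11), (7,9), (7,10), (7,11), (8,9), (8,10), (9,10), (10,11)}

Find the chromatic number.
χ(G) = 4

Clique number ω(G) = 3 (lower bound: χ ≥ ω).
Suppose a proper 3-coloring c exists. The clique [5, 6, 8] takes 3 distinct colors; by symmetry let c(5) = 1, c(6) = 2, c(8) = 3.
- Vertex 9: neighbors [6, 8] already have colors [2, 3] ⇒ c(9) = 1.
- Vertex 10: neighbors [9, 8] already have colors [1, 3] ⇒ c(10) = 2.
- Vertex 7: neighbors [5, 10] already have colors [1, 2] ⇒ c(7) = 3.
- Vertex 11: neighbors [5, 6, 7] already have colors [1, 2, 3] — all 3 colors blocked. Contradiction.
The forced assignments end in a contradiction, so G has no proper 3-coloring (χ ≥ 4).
The coloring below uses 4 colors, so χ(G) = 4.
A valid 4-coloring: color 1: [9, 11]; color 2: [7, 8]; color 3: [5, 10]; color 4: [6].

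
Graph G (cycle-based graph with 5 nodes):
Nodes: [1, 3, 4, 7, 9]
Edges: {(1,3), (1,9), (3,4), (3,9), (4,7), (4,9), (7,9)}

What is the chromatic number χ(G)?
Clique number ω(G) = 3 (lower bound: χ ≥ ω).
The clique on [1, 3, 9] has size 3, forcing χ ≥ 3, and the coloring below uses 3 colors, so χ(G) = 3.
A valid 3-coloring: color 1: [9]; color 2: [3, 7]; color 3: [1, 4].

χ(G) = 3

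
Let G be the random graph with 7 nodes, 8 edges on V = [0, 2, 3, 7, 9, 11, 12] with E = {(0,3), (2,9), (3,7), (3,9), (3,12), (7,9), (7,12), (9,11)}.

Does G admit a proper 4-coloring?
Yes, G is 4-colorable

A valid 4-coloring: color 1: [0, 9, 12]; color 2: [2, 3, 11]; color 3: [7].
(χ(G) = 3 ≤ 4.)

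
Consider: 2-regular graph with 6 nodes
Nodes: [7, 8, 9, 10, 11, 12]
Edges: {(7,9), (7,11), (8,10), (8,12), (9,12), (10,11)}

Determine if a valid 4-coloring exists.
Yes, G is 4-colorable

A valid 4-coloring: color 1: [7, 10, 12]; color 2: [8, 9, 11].
(χ(G) = 2 ≤ 4.)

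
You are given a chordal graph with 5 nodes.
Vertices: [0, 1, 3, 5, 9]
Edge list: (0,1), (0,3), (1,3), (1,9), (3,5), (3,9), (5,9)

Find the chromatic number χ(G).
χ(G) = 3

Clique number ω(G) = 3 (lower bound: χ ≥ ω).
The clique on [0, 1, 3] has size 3, forcing χ ≥ 3, and the coloring below uses 3 colors, so χ(G) = 3.
A valid 3-coloring: color 1: [3]; color 2: [0, 9]; color 3: [1, 5].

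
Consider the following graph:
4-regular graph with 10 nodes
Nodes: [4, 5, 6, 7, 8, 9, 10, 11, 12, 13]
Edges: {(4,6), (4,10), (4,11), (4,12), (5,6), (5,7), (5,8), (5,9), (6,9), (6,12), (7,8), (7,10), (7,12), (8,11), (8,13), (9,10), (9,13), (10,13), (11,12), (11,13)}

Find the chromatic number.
Clique number ω(G) = 3 (lower bound: χ ≥ ω).
Suppose a proper 3-coloring c exists. The clique [4, 6, 12] takes 3 distinct colors; by symmetry let c(4) = 1, c(6) = 2, c(12) = 3.
- Vertex 11: neighbors [4, 12] already have colors [1, 3] ⇒ c(11) = 2.
- Vertex 5: neighbors [6] already have colors [2]; try each remaining color.
- Case c(5) = 1:
  - Vertex 7: neighbors [5, 12] already have colors [1, 3] ⇒ c(7) = 2.
  - Vertex 9: neighbors [5, 6] already have colors [1, 2] ⇒ c(9) = 3.
  - Vertex 10: neighbors [4, 7, 9] already have colors [1, 2, 3] — all 3 colors blocked. Contradiction.
- Case c(5) = 3:
  - Vertex 8: neighbors [11, 5] already have colors [2, 3] ⇒ c(8) = 1.
  - Vertex 9: neighbors [6, 5] already have colors [2, 3] ⇒ c(9) = 1.
  - Vertex 7: neighbors [8, 5] already have colors [1, 3] ⇒ c(7) = 2.
  - Vertex 10: neighbors [4, 7] already have colors [1, 2] ⇒ c(10) = 3.
  - Vertex 13: neighbors [8, 11, 10] already have colors [1, 2, 3] — all 3 colors blocked. Contradiction.
Every case ends in a contradiction, so G has no proper 3-coloring (χ ≥ 4).
The coloring below uses 4 colors, so χ(G) = 4.
A valid 4-coloring: color 1: [6, 8, 10]; color 2: [5, 12, 13]; color 3: [7, 9, 11]; color 4: [4].

χ(G) = 4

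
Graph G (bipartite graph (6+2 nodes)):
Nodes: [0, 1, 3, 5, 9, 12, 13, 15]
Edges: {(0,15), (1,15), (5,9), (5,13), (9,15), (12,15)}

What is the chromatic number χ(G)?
Clique number ω(G) = 2 (lower bound: χ ≥ ω).
The graph is bipartite (no odd cycle), so 2 colors suffice: χ(G) = 2.
A valid 2-coloring: color 1: [3, 5, 15]; color 2: [0, 1, 9, 12, 13].

χ(G) = 2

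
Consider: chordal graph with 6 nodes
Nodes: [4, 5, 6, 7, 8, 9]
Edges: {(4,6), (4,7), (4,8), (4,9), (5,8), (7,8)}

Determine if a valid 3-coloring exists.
Yes, G is 3-colorable

A valid 3-coloring: color 1: [4, 5]; color 2: [6, 8, 9]; color 3: [7].
(χ(G) = 3 ≤ 3.)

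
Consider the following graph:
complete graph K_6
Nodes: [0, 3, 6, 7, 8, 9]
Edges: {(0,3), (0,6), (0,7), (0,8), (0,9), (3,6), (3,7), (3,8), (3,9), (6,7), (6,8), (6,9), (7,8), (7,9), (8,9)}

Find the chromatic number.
Clique number ω(G) = 6 (lower bound: χ ≥ ω).
The clique on [0, 3, 6, 7, 8, 9] has size 6, forcing χ ≥ 6, and the coloring below uses 6 colors, so χ(G) = 6.
A valid 6-coloring: color 1: [7]; color 2: [0]; color 3: [8]; color 4: [6]; color 5: [9]; color 6: [3].

χ(G) = 6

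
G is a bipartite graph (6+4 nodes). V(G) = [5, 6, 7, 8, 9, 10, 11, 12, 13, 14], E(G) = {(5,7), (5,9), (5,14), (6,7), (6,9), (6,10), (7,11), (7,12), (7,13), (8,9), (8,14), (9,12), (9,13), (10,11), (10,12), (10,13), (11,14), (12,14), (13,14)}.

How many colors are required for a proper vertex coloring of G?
Clique number ω(G) = 2 (lower bound: χ ≥ ω).
The graph is bipartite (no odd cycle), so 2 colors suffice: χ(G) = 2.
A valid 2-coloring: color 1: [7, 9, 10, 14]; color 2: [5, 6, 8, 11, 12, 13].

χ(G) = 2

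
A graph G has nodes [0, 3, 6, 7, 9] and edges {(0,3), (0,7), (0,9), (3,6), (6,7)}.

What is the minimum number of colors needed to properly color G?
Clique number ω(G) = 2 (lower bound: χ ≥ ω).
The graph is bipartite (no odd cycle), so 2 colors suffice: χ(G) = 2.
A valid 2-coloring: color 1: [0, 6]; color 2: [3, 7, 9].

χ(G) = 2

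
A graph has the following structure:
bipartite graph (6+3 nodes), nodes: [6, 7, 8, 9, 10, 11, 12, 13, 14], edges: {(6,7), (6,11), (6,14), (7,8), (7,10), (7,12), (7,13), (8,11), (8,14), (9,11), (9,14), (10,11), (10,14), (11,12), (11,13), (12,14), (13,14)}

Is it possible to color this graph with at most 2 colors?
A valid 2-coloring: color 1: [7, 11, 14]; color 2: [6, 8, 9, 10, 12, 13].
(χ(G) = 2 ≤ 2.)

Yes, G is 2-colorable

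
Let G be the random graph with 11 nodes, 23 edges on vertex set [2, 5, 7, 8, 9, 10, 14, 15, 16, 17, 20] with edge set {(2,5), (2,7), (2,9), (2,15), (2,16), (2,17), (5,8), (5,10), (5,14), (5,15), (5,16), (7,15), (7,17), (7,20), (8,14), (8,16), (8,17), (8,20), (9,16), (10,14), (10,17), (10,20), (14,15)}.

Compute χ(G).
χ(G) = 4

Clique number ω(G) = 3 (lower bound: χ ≥ ω).
Odd cycle [2, 15, 14, 8, 16] needs 3 colors (χ ≥ 3).
Vertex 5 is adjacent to every vertex of [2, 8, 14, 15, 16], which already need 3 colors among themselves, so 5 needs a new color (χ ≥ 4).
The coloring below uses 4 colors, so χ(G) = 4.
A valid 4-coloring: color 1: [5, 7, 9]; color 2: [2, 8, 10]; color 3: [15, 16, 17, 20]; color 4: [14].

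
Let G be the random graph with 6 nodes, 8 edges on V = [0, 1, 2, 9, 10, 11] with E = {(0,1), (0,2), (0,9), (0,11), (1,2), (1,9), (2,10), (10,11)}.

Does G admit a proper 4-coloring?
A valid 4-coloring: color 1: [0, 10]; color 2: [2, 9, 11]; color 3: [1].
(χ(G) = 3 ≤ 4.)

Yes, G is 4-colorable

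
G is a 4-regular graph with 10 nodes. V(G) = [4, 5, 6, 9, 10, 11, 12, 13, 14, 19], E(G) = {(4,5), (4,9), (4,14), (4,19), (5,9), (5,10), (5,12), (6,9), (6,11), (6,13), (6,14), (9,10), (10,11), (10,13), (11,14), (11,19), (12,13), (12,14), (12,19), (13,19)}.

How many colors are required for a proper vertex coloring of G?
Clique number ω(G) = 3 (lower bound: χ ≥ ω).
The clique on [4, 5, 9] has size 3, forcing χ ≥ 3, and the coloring below uses 3 colors, so χ(G) = 3.
A valid 3-coloring: color 1: [4, 6, 10, 12]; color 2: [5, 14, 19]; color 3: [9, 11, 13].

χ(G) = 3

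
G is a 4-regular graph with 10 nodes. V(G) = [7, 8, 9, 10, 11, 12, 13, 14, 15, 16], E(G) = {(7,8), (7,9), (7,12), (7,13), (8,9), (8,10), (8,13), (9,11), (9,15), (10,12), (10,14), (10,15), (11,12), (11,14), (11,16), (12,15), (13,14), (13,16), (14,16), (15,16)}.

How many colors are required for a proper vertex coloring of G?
Clique number ω(G) = 3 (lower bound: χ ≥ ω).
Suppose a proper 3-coloring c exists. The clique [7, 8, 9] takes 3 distinct colors; by symmetry let c(7) = 1, c(8) = 2, c(9) = 3.
- Vertex 13: neighbors [7, 8] already have colors [1, 2] ⇒ c(13) = 3.
- Vertex 10: neighbors [8] already have colors [2]; try each remaining color.
- Case c(10) = 1:
  - Vertex 14: neighbors [10, 13] already have colors [1, 3] ⇒ c(14) = 2.
  - Vertex 11: neighbors [14, 9] already have colors [2, 3] ⇒ c(11) = 1.
  - Vertex 16: neighbors [11, 14, 13] already have colors [1, 2, 3] — all 3 colors blocked. Contradiction.
- Case c(10) = 3:
  - Vertex 12: neighbors [7, 10] already have colors [1, 3] ⇒ c(12) = 2.
  - Vertex 11: neighbors [12, 9] already have colors [2, 3] ⇒ c(11) = 1.
  - Vertex 16: neighbors [11, 13] already have colors [1, 3] ⇒ c(16) = 2.
  - Vertex 14: neighbors [11, 16, 10] already have colors [1, 2, 3] — all 3 colors blocked. Contradiction.
Every case ends in a contradiction, so G has no proper 3-coloring (χ ≥ 4).
The coloring below uses 4 colors, so χ(G) = 4.
A valid 4-coloring: color 1: [7, 10, 16]; color 2: [9, 12, 14]; color 3: [11, 13, 15]; color 4: [8].

χ(G) = 4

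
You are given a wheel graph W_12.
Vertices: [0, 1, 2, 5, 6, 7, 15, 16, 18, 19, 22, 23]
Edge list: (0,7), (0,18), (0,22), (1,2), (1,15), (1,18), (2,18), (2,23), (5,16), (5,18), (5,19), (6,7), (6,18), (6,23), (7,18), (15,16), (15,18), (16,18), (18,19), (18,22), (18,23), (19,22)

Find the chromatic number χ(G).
χ(G) = 4

Clique number ω(G) = 3 (lower bound: χ ≥ ω).
Odd cycle [16, 5, 19, 22, 0, 7, 6, 23, 2, 1, 15] needs 3 colors (χ ≥ 3).
Vertex 18 is adjacent to every vertex of [0, 1, 2, 5, 6, 7, 15, 16, 19, 22, 23], which already need 3 colors among themselves, so 18 needs a new color (χ ≥ 4).
The coloring below uses 4 colors, so χ(G) = 4.
A valid 4-coloring: color 1: [18]; color 2: [0, 1, 6, 16, 19]; color 3: [5, 7, 15, 22, 23]; color 4: [2].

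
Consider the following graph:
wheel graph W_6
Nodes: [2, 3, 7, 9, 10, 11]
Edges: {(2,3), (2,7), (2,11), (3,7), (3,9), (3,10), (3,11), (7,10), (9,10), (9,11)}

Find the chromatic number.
χ(G) = 4

Clique number ω(G) = 3 (lower bound: χ ≥ ω).
Odd cycle [9, 11, 2, 7, 10] needs 3 colors (χ ≥ 3).
Vertex 3 is adjacent to every vertex of [2, 7, 9, 10, 11], which already need 3 colors among themselves, so 3 needs a new color (χ ≥ 4).
The coloring below uses 4 colors, so χ(G) = 4.
A valid 4-coloring: color 1: [3]; color 2: [7, 9]; color 3: [10, 11]; color 4: [2].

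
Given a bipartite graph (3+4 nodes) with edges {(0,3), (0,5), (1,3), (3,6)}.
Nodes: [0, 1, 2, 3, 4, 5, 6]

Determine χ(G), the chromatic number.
χ(G) = 2

Clique number ω(G) = 2 (lower bound: χ ≥ ω).
The graph is bipartite (no odd cycle), so 2 colors suffice: χ(G) = 2.
A valid 2-coloring: color 1: [2, 3, 4, 5]; color 2: [0, 1, 6].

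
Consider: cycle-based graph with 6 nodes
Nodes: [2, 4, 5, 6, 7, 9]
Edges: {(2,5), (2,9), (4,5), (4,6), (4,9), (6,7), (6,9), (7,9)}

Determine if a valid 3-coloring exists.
Yes, G is 3-colorable

A valid 3-coloring: color 1: [5, 9]; color 2: [2, 4, 7]; color 3: [6].
(χ(G) = 3 ≤ 3.)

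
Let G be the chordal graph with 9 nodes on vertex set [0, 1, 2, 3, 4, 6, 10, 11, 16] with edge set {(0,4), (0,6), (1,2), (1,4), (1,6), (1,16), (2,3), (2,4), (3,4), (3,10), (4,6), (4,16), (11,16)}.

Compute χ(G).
Clique number ω(G) = 3 (lower bound: χ ≥ ω).
The clique on [0, 4, 6] has size 3, forcing χ ≥ 3, and the coloring below uses 3 colors, so χ(G) = 3.
A valid 3-coloring: color 1: [4, 10, 11]; color 2: [0, 1, 3]; color 3: [2, 6, 16].

χ(G) = 3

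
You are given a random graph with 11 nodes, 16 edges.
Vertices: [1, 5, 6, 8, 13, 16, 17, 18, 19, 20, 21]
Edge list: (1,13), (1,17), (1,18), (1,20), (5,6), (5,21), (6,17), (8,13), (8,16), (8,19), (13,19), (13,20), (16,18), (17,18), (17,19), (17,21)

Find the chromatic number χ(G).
Clique number ω(G) = 3 (lower bound: χ ≥ ω).
The clique on [8, 13, 19] has size 3, forcing χ ≥ 3, and the coloring below uses 3 colors, so χ(G) = 3.
A valid 3-coloring: color 1: [5, 13, 16, 17]; color 2: [1, 6, 8, 21]; color 3: [18, 19, 20].

χ(G) = 3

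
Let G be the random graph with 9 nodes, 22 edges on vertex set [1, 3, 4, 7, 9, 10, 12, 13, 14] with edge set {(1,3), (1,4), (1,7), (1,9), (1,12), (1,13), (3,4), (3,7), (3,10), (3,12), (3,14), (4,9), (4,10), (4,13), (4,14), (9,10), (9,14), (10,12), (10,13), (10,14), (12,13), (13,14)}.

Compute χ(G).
Clique number ω(G) = 4 (lower bound: χ ≥ ω).
The clique on [4, 9, 10, 14] has size 4, forcing χ ≥ 4, and the coloring below uses 4 colors, so χ(G) = 4.
A valid 4-coloring: color 1: [1, 10]; color 2: [4, 7, 12]; color 3: [3, 9, 13]; color 4: [14].

χ(G) = 4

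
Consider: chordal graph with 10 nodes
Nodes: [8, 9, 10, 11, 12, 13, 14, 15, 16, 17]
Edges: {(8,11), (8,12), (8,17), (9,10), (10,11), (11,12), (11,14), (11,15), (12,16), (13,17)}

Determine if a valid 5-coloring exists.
Yes, G is 5-colorable

A valid 5-coloring: color 1: [9, 11, 16, 17]; color 2: [10, 12, 13, 14, 15]; color 3: [8].
(χ(G) = 3 ≤ 5.)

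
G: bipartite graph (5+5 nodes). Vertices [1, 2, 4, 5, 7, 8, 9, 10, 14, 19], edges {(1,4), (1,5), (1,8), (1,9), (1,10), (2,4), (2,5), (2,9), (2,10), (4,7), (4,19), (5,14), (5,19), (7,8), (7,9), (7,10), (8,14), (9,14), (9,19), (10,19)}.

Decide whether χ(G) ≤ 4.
A valid 4-coloring: color 1: [4, 5, 8, 9, 10]; color 2: [1, 2, 7, 14, 19].
(χ(G) = 2 ≤ 4.)

Yes, G is 4-colorable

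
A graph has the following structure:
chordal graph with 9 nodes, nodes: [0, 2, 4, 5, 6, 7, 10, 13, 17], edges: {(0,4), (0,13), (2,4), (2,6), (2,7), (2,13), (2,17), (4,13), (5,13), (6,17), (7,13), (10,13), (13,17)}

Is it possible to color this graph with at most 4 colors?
Yes, G is 4-colorable

A valid 4-coloring: color 1: [6, 13]; color 2: [0, 2, 5, 10]; color 3: [4, 7, 17].
(χ(G) = 3 ≤ 4.)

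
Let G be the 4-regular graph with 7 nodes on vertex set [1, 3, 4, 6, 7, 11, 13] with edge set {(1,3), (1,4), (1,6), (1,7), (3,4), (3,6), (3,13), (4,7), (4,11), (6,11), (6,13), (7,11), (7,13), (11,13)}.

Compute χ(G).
Clique number ω(G) = 3 (lower bound: χ ≥ ω).
Suppose a proper 3-coloring c exists. The clique [1, 3, 4] takes 3 distinct colors; by symmetry let c(1) = 1, c(3) = 2, c(4) = 3.
- Vertex 6: neighbors [1, 3] already have colors [1, 2] ⇒ c(6) = 3.
- Vertex 7: neighbors [1, 4] already have colors [1, 3] ⇒ c(7) = 2.
- Vertex 11: neighbors [7, 4] already have colors [2, 3] ⇒ c(11) = 1.
- Vertex 13: neighbors [11, 3, 6] already have colors [1, 2, 3] — all 3 colors blocked. Contradiction.
The forced assignments end in a contradiction, so G has no proper 3-coloring (χ ≥ 4).
The coloring below uses 4 colors, so χ(G) = 4.
A valid 4-coloring: color 1: [3, 7]; color 2: [1, 11]; color 3: [4, 6]; color 4: [13].

χ(G) = 4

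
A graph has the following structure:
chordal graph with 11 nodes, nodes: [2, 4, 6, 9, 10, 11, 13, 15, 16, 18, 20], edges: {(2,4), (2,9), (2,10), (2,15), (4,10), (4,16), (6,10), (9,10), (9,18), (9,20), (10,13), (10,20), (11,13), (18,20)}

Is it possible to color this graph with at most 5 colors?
A valid 5-coloring: color 1: [10, 11, 15, 16, 18]; color 2: [2, 6, 13, 20]; color 3: [4, 9].
(χ(G) = 3 ≤ 5.)

Yes, G is 5-colorable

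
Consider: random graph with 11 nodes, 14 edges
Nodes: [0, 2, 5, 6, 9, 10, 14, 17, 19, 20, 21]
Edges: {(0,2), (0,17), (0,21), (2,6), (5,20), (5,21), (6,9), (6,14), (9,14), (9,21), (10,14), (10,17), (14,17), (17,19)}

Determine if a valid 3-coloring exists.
Yes, G is 3-colorable

A valid 3-coloring: color 1: [2, 14, 19, 20, 21]; color 2: [5, 9, 17]; color 3: [0, 6, 10].
(χ(G) = 3 ≤ 3.)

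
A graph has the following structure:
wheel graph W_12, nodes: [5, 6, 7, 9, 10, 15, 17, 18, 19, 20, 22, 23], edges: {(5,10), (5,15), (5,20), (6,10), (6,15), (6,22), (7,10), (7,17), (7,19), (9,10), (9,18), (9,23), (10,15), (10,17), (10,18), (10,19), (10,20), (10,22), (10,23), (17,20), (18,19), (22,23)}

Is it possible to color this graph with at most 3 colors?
No, G is not 3-colorable

Odd cycle [23, 22, 6, 15, 5, 20, 17, 7, 19, 18, 9] needs 3 colors (χ ≥ 3).
Vertex 10 is adjacent to every vertex of [5, 6, 7, 9, 15, 17, 18, 19, 20, 22, 23], which already need 3 colors among themselves, so 10 needs a new color (χ ≥ 4).
Hence χ(G) ≥ 4 > 3, so no proper 3-coloring exists.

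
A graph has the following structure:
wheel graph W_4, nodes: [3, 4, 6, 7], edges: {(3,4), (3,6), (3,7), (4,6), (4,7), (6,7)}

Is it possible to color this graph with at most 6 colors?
A valid 6-coloring: color 1: [3]; color 2: [4]; color 3: [6]; color 4: [7].
(χ(G) = 4 ≤ 6.)

Yes, G is 6-colorable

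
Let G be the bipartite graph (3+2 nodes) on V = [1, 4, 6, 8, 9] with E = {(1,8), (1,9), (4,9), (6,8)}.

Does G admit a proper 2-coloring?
A valid 2-coloring: color 1: [1, 4, 6]; color 2: [8, 9].
(χ(G) = 2 ≤ 2.)

Yes, G is 2-colorable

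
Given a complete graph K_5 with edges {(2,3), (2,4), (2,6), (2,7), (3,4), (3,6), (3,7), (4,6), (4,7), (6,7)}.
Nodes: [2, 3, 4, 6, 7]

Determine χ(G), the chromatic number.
Clique number ω(G) = 5 (lower bound: χ ≥ ω).
The clique on [2, 3, 4, 6, 7] has size 5, forcing χ ≥ 5, and the coloring below uses 5 colors, so χ(G) = 5.
A valid 5-coloring: color 1: [3]; color 2: [2]; color 3: [7]; color 4: [4]; color 5: [6].

χ(G) = 5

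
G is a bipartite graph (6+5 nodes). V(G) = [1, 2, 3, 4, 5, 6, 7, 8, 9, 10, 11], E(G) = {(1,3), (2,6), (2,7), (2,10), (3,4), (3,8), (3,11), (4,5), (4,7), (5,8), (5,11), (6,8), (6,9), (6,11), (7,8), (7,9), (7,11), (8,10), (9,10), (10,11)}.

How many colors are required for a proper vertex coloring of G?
Clique number ω(G) = 2 (lower bound: χ ≥ ω).
The graph is bipartite (no odd cycle), so 2 colors suffice: χ(G) = 2.
A valid 2-coloring: color 1: [1, 2, 4, 8, 9, 11]; color 2: [3, 5, 6, 7, 10].

χ(G) = 2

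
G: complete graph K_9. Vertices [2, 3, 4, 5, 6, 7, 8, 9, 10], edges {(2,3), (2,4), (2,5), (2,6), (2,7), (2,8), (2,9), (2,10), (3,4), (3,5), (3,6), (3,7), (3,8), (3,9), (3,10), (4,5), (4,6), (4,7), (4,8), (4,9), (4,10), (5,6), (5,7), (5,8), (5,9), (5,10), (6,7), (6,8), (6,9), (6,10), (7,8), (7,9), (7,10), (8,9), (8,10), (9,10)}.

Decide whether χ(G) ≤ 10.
Yes, G is 10-colorable

A valid 10-coloring: color 1: [5]; color 2: [2]; color 3: [6]; color 4: [8]; color 5: [10]; color 6: [3]; color 7: [9]; color 8: [4]; color 9: [7].
(χ(G) = 9 ≤ 10.)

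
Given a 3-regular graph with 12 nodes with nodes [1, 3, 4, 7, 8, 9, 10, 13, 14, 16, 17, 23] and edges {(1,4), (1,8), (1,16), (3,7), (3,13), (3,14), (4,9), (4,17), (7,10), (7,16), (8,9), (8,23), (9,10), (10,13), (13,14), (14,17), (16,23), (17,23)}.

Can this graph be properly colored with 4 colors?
A valid 4-coloring: color 1: [1, 7, 9, 14, 23]; color 2: [3, 4, 8, 10, 16]; color 3: [13, 17].
(χ(G) = 3 ≤ 4.)

Yes, G is 4-colorable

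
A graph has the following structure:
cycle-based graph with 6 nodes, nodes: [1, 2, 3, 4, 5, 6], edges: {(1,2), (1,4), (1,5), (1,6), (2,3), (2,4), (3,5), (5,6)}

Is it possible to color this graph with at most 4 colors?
A valid 4-coloring: color 1: [1, 3]; color 2: [2, 5]; color 3: [4, 6].
(χ(G) = 3 ≤ 4.)

Yes, G is 4-colorable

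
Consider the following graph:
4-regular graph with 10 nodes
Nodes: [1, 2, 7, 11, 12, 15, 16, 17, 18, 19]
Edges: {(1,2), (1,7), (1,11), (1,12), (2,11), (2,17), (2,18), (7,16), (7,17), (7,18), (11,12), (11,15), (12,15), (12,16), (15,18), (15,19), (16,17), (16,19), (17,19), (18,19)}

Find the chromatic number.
Clique number ω(G) = 3 (lower bound: χ ≥ ω).
The clique on [1, 2, 11] has size 3, forcing χ ≥ 3, and the coloring below uses 3 colors, so χ(G) = 3.
A valid 3-coloring: color 1: [11, 16, 18]; color 2: [1, 15, 17]; color 3: [2, 7, 12, 19].

χ(G) = 3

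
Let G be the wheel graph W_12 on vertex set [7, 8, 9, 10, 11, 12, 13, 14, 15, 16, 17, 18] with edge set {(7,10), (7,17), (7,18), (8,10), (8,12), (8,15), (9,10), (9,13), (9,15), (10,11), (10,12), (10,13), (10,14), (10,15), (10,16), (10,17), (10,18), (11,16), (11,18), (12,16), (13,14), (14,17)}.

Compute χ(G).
Clique number ω(G) = 3 (lower bound: χ ≥ ω).
Odd cycle [8, 15, 9, 13, 14, 17, 7, 18, 11, 16, 12] needs 3 colors (χ ≥ 3).
Vertex 10 is adjacent to every vertex of [7, 8, 9, 11, 12, 13, 14, 15, 16, 17, 18], which already need 3 colors among themselves, so 10 needs a new color (χ ≥ 4).
The coloring below uses 4 colors, so χ(G) = 4.
A valid 4-coloring: color 1: [10]; color 2: [7, 8, 9, 14, 16]; color 3: [12, 13, 15, 17, 18]; color 4: [11].

χ(G) = 4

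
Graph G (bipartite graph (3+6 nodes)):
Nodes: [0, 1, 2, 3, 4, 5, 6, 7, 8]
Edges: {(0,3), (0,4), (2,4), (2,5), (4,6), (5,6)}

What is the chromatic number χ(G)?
Clique number ω(G) = 2 (lower bound: χ ≥ ω).
The graph is bipartite (no odd cycle), so 2 colors suffice: χ(G) = 2.
A valid 2-coloring: color 1: [1, 3, 4, 5, 7, 8]; color 2: [0, 2, 6].

χ(G) = 2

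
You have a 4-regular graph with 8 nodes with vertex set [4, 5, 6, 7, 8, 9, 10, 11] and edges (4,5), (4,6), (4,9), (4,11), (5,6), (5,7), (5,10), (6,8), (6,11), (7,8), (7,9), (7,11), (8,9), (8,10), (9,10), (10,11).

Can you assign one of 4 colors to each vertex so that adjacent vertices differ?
Yes, G is 4-colorable

A valid 4-coloring: color 1: [6, 9]; color 2: [5, 8, 11]; color 3: [4, 7, 10].
(χ(G) = 3 ≤ 4.)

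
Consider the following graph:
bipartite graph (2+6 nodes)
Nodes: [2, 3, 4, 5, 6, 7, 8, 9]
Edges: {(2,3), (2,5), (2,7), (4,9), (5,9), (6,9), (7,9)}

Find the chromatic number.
χ(G) = 2

Clique number ω(G) = 2 (lower bound: χ ≥ ω).
The graph is bipartite (no odd cycle), so 2 colors suffice: χ(G) = 2.
A valid 2-coloring: color 1: [2, 8, 9]; color 2: [3, 4, 5, 6, 7].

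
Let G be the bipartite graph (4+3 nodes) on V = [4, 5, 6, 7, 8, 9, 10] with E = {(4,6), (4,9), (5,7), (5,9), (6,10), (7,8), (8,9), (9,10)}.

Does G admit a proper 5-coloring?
A valid 5-coloring: color 1: [6, 7, 9]; color 2: [4, 5, 8, 10].
(χ(G) = 2 ≤ 5.)

Yes, G is 5-colorable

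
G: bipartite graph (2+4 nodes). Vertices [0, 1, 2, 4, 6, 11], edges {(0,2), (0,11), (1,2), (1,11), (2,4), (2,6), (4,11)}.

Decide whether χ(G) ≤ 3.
Yes, G is 3-colorable

A valid 3-coloring: color 1: [2, 11]; color 2: [0, 1, 4, 6].
(χ(G) = 2 ≤ 3.)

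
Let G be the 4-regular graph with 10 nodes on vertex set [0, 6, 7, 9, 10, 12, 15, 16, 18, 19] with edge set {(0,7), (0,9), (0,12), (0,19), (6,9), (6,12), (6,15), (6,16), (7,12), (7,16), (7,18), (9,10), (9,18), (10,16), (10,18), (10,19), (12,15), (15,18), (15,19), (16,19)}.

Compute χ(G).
Clique number ω(G) = 3 (lower bound: χ ≥ ω).
Suppose a proper 3-coloring c exists. The clique [0, 7, 12] takes 3 distinct colors; by symmetry let c(0) = 1, c(7) = 2, c(12) = 3.
- Vertex 6: neighbors [12] already have colors [3]; try each remaining color.
- Case c(6) = 1:
  - Vertex 15: neighbors [6, 12] already have colors [1, 3] ⇒ c(15) = 2.
  - Vertex 16: neighbors [6, 7] already have colors [1, 2] ⇒ c(16) = 3.
  - Vertex 19: neighbors [0, 15, 16] already have colors [1, 2, 3] — all 3 colors blocked. Contradiction.
- Case c(6) = 2:
  - Vertex 9: neighbors [0, 6] already have colors [1, 2] ⇒ c(9) = 3.
  - Vertex 15: neighbors [6, 12] already have colors [2, 3] ⇒ c(15) = 1.
  - Vertex 18: neighbors [15, 7, 9] already have colors [1, 2, 3] — all 3 colors blocked. Contradiction.
Every case ends in a contradiction, so G has no proper 3-coloring (χ ≥ 4).
The coloring below uses 4 colors, so χ(G) = 4.
A valid 4-coloring: color 1: [9, 12, 19]; color 2: [0, 16, 18]; color 3: [6, 7, 10]; color 4: [15].

χ(G) = 4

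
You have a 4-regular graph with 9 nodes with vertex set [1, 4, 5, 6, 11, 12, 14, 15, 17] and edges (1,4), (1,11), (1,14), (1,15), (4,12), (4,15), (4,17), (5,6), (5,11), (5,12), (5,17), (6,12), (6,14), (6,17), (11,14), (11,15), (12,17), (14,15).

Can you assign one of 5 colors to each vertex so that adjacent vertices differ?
Yes, G is 5-colorable

A valid 5-coloring: color 1: [5, 15]; color 2: [4, 6, 11]; color 3: [1, 12]; color 4: [14, 17].
(χ(G) = 4 ≤ 5.)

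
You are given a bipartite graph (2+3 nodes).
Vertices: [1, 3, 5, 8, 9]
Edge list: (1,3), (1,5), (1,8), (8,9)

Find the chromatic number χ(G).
Clique number ω(G) = 2 (lower bound: χ ≥ ω).
The graph is bipartite (no odd cycle), so 2 colors suffice: χ(G) = 2.
A valid 2-coloring: color 1: [1, 9]; color 2: [3, 5, 8].

χ(G) = 2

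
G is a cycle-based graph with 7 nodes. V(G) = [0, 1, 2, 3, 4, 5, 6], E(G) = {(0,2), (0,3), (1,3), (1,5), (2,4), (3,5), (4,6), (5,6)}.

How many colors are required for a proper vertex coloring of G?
Clique number ω(G) = 3 (lower bound: χ ≥ ω).
The clique on [1, 3, 5] has size 3, forcing χ ≥ 3, and the coloring below uses 3 colors, so χ(G) = 3.
A valid 3-coloring: color 1: [2, 3, 6]; color 2: [0, 4, 5]; color 3: [1].

χ(G) = 3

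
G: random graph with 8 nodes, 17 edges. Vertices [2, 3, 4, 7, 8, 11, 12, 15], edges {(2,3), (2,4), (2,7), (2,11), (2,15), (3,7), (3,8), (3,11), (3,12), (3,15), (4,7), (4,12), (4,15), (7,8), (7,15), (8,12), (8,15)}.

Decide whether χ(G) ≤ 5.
A valid 5-coloring: color 1: [3, 4]; color 2: [2, 8]; color 3: [7, 11, 12]; color 4: [15].
(χ(G) = 4 ≤ 5.)

Yes, G is 5-colorable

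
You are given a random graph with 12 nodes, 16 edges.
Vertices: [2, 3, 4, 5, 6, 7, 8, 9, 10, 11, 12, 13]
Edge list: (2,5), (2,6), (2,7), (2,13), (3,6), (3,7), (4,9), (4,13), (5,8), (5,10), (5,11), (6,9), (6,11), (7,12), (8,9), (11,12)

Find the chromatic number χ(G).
Clique number ω(G) = 2 (lower bound: χ ≥ ω).
Odd cycle [12, 11, 5, 2, 7] needs 3 colors (χ ≥ 3).
The coloring below uses 3 colors, so χ(G) = 3.
A valid 3-coloring: color 1: [4, 5, 6, 7]; color 2: [2, 3, 9, 10, 12]; color 3: [8, 11, 13].

χ(G) = 3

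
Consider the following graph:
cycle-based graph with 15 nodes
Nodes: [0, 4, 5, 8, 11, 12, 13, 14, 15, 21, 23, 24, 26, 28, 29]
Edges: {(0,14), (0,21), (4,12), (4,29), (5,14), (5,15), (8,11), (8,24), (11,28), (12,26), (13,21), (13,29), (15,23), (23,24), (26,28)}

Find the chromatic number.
Clique number ω(G) = 2 (lower bound: χ ≥ ω).
Odd cycle [15, 23, 24, 8, 11, 28, 26, 12, 4, 29, 13, 21, 0, 14, 5] needs 3 colors (χ ≥ 3).
The coloring below uses 3 colors, so χ(G) = 3.
A valid 3-coloring: color 1: [4, 11, 13, 14, 15, 24, 26]; color 2: [5, 8, 12, 21, 23, 28, 29]; color 3: [0].

χ(G) = 3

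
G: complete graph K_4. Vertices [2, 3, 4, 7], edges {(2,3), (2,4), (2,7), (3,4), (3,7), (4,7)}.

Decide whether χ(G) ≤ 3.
The clique on vertices [2, 3, 4, 7] has size 4 > 3, so it alone needs 4 colors.

No, G is not 3-colorable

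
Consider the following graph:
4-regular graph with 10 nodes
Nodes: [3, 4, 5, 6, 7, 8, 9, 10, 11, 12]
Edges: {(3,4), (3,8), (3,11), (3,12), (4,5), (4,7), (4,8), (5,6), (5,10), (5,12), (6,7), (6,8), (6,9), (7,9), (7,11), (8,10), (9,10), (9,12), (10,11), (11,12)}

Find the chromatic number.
χ(G) = 3

Clique number ω(G) = 3 (lower bound: χ ≥ ω).
The clique on [3, 4, 8] has size 3, forcing χ ≥ 3, and the coloring below uses 3 colors, so χ(G) = 3.
A valid 3-coloring: color 1: [3, 7, 10]; color 2: [5, 8, 9, 11]; color 3: [4, 6, 12].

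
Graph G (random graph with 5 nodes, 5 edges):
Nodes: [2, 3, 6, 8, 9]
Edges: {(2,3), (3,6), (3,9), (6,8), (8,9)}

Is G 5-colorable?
A valid 5-coloring: color 1: [3, 8]; color 2: [2, 6, 9].
(χ(G) = 2 ≤ 5.)

Yes, G is 5-colorable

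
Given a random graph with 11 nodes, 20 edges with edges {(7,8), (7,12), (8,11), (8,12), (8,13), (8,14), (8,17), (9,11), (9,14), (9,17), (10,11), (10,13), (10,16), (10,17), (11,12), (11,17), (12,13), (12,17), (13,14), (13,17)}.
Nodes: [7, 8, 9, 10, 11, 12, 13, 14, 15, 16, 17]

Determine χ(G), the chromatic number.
χ(G) = 4

Clique number ω(G) = 4 (lower bound: χ ≥ ω).
The clique on [8, 11, 12, 17] has size 4, forcing χ ≥ 4, and the coloring below uses 4 colors, so χ(G) = 4.
A valid 4-coloring: color 1: [7, 14, 15, 16, 17]; color 2: [8, 9, 10]; color 3: [12]; color 4: [11, 13].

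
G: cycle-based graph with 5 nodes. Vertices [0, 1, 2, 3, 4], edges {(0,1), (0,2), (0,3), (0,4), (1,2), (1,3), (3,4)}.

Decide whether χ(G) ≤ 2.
No, G is not 2-colorable

The clique on vertices [0, 1, 2] has size 3 > 2, so it alone needs 3 colors.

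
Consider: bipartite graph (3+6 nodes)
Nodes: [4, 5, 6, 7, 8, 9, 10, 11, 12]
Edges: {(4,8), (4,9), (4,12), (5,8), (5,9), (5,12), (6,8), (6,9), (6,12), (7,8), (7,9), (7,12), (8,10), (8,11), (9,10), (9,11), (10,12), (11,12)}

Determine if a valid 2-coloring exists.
A valid 2-coloring: color 1: [8, 9, 12]; color 2: [4, 5, 6, 7, 10, 11].
(χ(G) = 2 ≤ 2.)

Yes, G is 2-colorable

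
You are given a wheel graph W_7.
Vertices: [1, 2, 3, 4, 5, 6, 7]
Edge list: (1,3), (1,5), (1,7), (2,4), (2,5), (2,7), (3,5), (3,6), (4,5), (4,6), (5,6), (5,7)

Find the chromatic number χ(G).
Clique number ω(G) = 3 (lower bound: χ ≥ ω).
The clique on [1, 3, 5] has size 3, forcing χ ≥ 3, and the coloring below uses 3 colors, so χ(G) = 3.
A valid 3-coloring: color 1: [5]; color 2: [3, 4, 7]; color 3: [1, 2, 6].

χ(G) = 3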